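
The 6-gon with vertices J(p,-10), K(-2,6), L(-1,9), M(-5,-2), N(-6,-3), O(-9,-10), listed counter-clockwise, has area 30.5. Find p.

-5

The doubled signed area Σ (x_i y_{i+1} − x_{i+1} y_i) is linear in p.
With p=0 it equals 141; the coefficient of p is 16 (from the two edges through J).
So 16·p + 141 = 2·30.5 = 61 ⇒ p = -5.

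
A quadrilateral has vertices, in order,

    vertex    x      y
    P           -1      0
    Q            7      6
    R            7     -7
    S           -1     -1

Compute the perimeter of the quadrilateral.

|PQ| = √((8)² + (6)²) = √100 = 10
|QR| = √((0)² + (-13)²) = √169 = 13
|RS| = √((-8)² + (6)²) = √100 = 10
|SP| = √((0)² + (1)²) = √1 = 1
Perimeter = 10 + 13 + 10 + 1 = 34.

34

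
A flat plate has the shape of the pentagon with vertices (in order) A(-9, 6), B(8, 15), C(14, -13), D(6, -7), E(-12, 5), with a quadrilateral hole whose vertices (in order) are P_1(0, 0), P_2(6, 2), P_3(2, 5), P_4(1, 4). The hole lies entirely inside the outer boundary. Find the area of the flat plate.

284.5

Outer boundary:
Apply Gauss's area formula: 2A = Σ (x_i·y_{i+1} − x_{i+1}·y_i), indices taken mod 5.
Σ = (-183) + (-314) + (-20) + (-54) + (-27) = -598
Area = |Σ|/2 = 299.
Hole:
Apply the surveyor's formula: 2A = Σ (x_i·y_{i+1} − x_{i+1}·y_i), indices taken mod 4.
P_1→P_2: (0)(2) − (6)(0) = 0
P_2→P_3: (6)(5) − (2)(2) = 26
P_3→P_4: (2)(4) − (1)(5) = 3
P_4→P_1: (1)(0) − (0)(4) = 0
Σ = 29
Area = |Σ|/2 = 14.5.
Net area = 299 − 14.5 = 284.5.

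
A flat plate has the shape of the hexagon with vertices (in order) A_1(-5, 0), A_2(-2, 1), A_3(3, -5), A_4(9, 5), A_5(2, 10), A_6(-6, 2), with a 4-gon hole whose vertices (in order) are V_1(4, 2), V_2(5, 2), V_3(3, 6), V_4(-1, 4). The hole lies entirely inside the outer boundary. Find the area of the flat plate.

97

Outer boundary:
Apply the shoelace formula: 2A = Σ (x_i·y_{i+1} − x_{i+1}·y_i), indices taken mod 6.
Σ = (-5) + (7) + (60) + (80) + (64) + (10) = 216
Area = |Σ|/2 = 108.
Hole:
Cross-terms: -2, 24, 18, -18  ⇒  Σ = 22
Area = |Σ|/2 = 11.
Net area = 108 − 11 = 97.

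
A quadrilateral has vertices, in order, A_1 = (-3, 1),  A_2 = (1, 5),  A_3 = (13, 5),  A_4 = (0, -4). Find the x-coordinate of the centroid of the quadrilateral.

Apply the shoelace (surveyor's) formula. First the cross-terms c_i = x_i·y_{i+1} − x_{i+1}·y_i:
  -16, -60, -52, -12  ⇒  2A = -140, A = -70.
Then Σ (x_i + x_{i+1})·c_i = -1448, so x̄ = -1448 / (6·(-70)) = 362/105.

362/105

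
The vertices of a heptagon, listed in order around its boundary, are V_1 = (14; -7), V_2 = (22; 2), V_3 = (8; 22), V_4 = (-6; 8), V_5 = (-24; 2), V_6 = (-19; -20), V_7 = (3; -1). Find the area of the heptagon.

Apply Gauss's area formula: 2A = Σ (x_i·y_{i+1} − x_{i+1}·y_i), indices taken mod 7.
Cross-terms: 182, 468, 196, 180, 518, 79, -7  ⇒  Σ = 1616
Area = |Σ|/2 = 808.

808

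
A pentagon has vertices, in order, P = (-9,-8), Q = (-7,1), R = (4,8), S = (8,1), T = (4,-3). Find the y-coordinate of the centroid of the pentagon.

Apply the shoelace (surveyor's) formula. First the cross-terms c_i = x_i·y_{i+1} − x_{i+1}·y_i:
  -65, -60, -60, -28, -59  ⇒  2A = -272, A = -136.
Then Σ (y_i + y_{i+1})·c_i = 80, so ȳ = 80 / (6·(-136)) = -5/51.

-5/51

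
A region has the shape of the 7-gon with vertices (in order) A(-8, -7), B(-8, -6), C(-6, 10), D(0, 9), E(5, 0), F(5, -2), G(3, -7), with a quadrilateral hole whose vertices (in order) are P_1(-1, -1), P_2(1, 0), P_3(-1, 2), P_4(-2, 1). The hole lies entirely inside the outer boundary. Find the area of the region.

Outer boundary:
Σ = (-8) + (-116) + (-54) + (-45) + (-10) + (-29) + (-77) = -339
Area = |Σ|/2 = 169.5.
Hole:
Apply the surveyor's formula: 2A = Σ (x_i·y_{i+1} − x_{i+1}·y_i), indices taken mod 4.
P_1→P_2: (-1)(0) − (1)(-1) = 1
P_2→P_3: (1)(2) − (-1)(0) = 2
P_3→P_4: (-1)(1) − (-2)(2) = 3
P_4→P_1: (-2)(-1) − (-1)(1) = 3
Σ = 9
Area = |Σ|/2 = 4.5.
Net area = 169.5 − 4.5 = 165.

165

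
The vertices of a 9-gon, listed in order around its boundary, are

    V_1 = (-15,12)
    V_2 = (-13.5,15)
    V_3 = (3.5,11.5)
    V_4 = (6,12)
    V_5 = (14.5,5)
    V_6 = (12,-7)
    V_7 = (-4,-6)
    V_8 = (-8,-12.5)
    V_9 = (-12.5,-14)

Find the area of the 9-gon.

552.75

Σ = (-63) + (-207.75) + (-27) + (-144) + (-161.5) + (-100) + (2) + (-44.25) + (-360) = -1105.5
Area = |Σ|/2 = 552.75.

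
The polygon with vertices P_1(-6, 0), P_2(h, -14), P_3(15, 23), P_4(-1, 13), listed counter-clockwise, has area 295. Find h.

Write out the shoelace sum; only the two edges meeting at P_2 involve h:
2·Area = [((-6)·(-14) − h·0) + (h·23 − 15·(-14))] + 296
       = 23·h + 590 = 590
⇒ h = 0.

0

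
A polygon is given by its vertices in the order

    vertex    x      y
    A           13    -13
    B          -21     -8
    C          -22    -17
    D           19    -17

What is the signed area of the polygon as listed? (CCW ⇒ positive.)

237.5

Apply the shoelace (surveyor's) formula: 2A = Σ (x_i·y_{i+1} − x_{i+1}·y_i), indices taken mod 4.
Σ = (-377) + (181) + (697) + (-26) = 475
Signed area = Σ/2 = 237.5 (positive ⇒ counter-clockwise traversal).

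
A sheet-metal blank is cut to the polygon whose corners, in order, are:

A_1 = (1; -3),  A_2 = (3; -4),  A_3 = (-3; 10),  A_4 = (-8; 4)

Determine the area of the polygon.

Apply the surveyor's formula: 2A = Σ (x_i·y_{i+1} − x_{i+1}·y_i), indices taken mod 4.
Σ = (5) + (18) + (68) + (20) = 111
Area = |Σ|/2 = 55.5.

55.5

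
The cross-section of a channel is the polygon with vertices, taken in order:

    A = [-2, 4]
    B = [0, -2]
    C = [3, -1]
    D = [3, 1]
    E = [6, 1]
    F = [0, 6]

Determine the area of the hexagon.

Apply the surveyor's formula: 2A = Σ (x_i·y_{i+1} − x_{i+1}·y_i), indices taken mod 6.
Cross-terms: 4, 6, 6, -3, 36, 12  ⇒  Σ = 61
Area = |Σ|/2 = 30.5.

30.5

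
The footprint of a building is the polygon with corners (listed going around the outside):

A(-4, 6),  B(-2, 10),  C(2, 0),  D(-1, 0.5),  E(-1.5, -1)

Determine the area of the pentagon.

29.125

Apply the surveyor's formula: 2A = Σ (x_i·y_{i+1} − x_{i+1}·y_i), indices taken mod 5.
Cross-terms: -28, -20, 1, 1.75, -13  ⇒  Σ = -58.25
Area = |Σ|/2 = 29.125.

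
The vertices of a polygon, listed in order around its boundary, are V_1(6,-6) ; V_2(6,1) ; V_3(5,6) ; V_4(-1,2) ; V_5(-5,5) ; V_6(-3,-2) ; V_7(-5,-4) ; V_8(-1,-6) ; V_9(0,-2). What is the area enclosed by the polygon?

80.5

Apply the surveyor's formula: 2A = Σ (x_i·y_{i+1} − x_{i+1}·y_i), indices taken mod 9.
Σ = (42) + (31) + (16) + (5) + (25) + (2) + (26) + (2) + (12) = 161
Area = |Σ|/2 = 80.5.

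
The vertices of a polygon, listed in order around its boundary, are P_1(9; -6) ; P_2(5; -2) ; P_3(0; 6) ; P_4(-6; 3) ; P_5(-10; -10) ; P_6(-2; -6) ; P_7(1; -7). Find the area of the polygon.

Apply the surveyor's formula: 2A = Σ (x_i·y_{i+1} − x_{i+1}·y_i), indices taken mod 7.
Cross-terms: 12, 30, 36, 90, 40, 20, 57  ⇒  Σ = 285
Area = |Σ|/2 = 142.5.

142.5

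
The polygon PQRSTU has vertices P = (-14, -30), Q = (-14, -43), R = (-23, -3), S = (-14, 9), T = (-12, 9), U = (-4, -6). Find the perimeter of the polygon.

|PQ| = √((0)² + (-13)²) = √169 = 13
|QR| = √((-9)² + (40)²) = √1681 = 41
|RS| = √((9)² + (12)²) = √225 = 15
|ST| = √((2)² + (0)²) = √4 = 2
|TU| = √((8)² + (-15)²) = √289 = 17
|UP| = √((-10)² + (-24)²) = √676 = 26
Perimeter = 13 + 41 + 15 + 2 + 17 + 26 = 114.

114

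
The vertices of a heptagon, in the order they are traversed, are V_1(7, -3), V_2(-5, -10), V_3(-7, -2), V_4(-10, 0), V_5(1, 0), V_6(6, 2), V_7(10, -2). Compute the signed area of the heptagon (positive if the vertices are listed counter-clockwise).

-105.5

Cross-terms: -85, -60, -20, 0, 2, -32, -16  ⇒  Σ = -211
Signed area = Σ/2 = -105.5 (negative ⇒ clockwise traversal).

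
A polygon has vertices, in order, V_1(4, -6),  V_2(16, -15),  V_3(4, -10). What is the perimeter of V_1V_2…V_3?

32

|V_1V_2| = √((12)² + (-9)²) = √225 = 15
|V_2V_3| = √((-12)² + (5)²) = √169 = 13
|V_3V_1| = √((0)² + (4)²) = √16 = 4
Perimeter = 15 + 13 + 4 = 32.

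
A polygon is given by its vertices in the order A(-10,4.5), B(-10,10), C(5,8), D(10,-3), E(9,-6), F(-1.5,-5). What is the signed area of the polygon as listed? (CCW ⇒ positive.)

-211.875

Apply the shoelace (surveyor's) formula: 2A = Σ (x_i·y_{i+1} − x_{i+1}·y_i), indices taken mod 6.
Cross-terms: -55, -130, -95, -33, -54, -56.75  ⇒  Σ = -423.75
Signed area = Σ/2 = -211.875 (negative ⇒ clockwise traversal).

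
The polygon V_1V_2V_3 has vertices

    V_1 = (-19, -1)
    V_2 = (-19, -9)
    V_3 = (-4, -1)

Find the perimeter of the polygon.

|V_1V_2| = √((0)² + (-8)²) = √64 = 8
|V_2V_3| = √((15)² + (8)²) = √289 = 17
|V_3V_1| = √((-15)² + (0)²) = √225 = 15
Perimeter = 8 + 17 + 15 = 40.

40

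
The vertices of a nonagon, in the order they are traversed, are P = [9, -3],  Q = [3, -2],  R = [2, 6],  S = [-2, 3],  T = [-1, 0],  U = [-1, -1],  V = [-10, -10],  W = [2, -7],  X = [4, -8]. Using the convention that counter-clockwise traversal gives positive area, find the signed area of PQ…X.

98.5

P→Q: (9)(-2) − (3)(-3) = -9
Q→R: (3)(6) − (2)(-2) = 22
R→S: (2)(3) − (-2)(6) = 18
S→T: (-2)(0) − (-1)(3) = 3
T→U: (-1)(-1) − (-1)(0) = 1
U→V: (-1)(-10) − (-10)(-1) = 0
V→W: (-10)(-7) − (2)(-10) = 90
W→X: (2)(-8) − (4)(-7) = 12
X→P: (4)(-3) − (9)(-8) = 60
Σ = 197
Signed area = Σ/2 = 98.5 (positive ⇒ counter-clockwise traversal).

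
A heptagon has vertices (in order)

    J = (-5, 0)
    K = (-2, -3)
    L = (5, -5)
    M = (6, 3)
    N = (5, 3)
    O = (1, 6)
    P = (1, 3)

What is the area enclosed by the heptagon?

Cross-terms: 15, 25, 45, 3, 27, -3, 15  ⇒  Σ = 127
Area = |Σ|/2 = 63.5.

63.5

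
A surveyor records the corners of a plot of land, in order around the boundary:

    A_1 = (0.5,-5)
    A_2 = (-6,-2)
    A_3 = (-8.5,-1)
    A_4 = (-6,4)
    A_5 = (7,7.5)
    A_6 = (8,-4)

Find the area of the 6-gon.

Apply the shoelace formula: 2A = Σ (x_i·y_{i+1} − x_{i+1}·y_i), indices taken mod 6.
Σ = (-31) + (-11) + (-40) + (-73) + (-88) + (-38) = -281
Area = |Σ|/2 = 140.5.

140.5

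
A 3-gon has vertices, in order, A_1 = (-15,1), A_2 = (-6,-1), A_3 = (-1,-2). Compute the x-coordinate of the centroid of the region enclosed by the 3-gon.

Apply the shoelace (surveyor's) formula. First the cross-terms c_i = x_i·y_{i+1} − x_{i+1}·y_i:
  21, 11, -31  ⇒  2A = 1, A = 0.5.
Then Σ (x_i + x_{i+1})·c_i = -22, so x̄ = -22 / (6·0.5) = -22/3.

-22/3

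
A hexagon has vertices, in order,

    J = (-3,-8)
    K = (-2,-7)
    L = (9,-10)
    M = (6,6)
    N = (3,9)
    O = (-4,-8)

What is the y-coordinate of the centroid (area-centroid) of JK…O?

-253/129

Apply the shoelace (surveyor's) formula. First the cross-terms c_i = x_i·y_{i+1} − x_{i+1}·y_i:
  5, 83, 114, 36, 12, 8  ⇒  2A = 258, A = 129.
Then Σ (y_i + y_{i+1})·c_i = -1518, so ȳ = -1518 / (6·129) = -253/129.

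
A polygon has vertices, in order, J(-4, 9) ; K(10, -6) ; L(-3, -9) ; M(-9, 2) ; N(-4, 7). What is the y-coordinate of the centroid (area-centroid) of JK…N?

-352/243

Apply Gauss's area formula. First the cross-terms c_i = x_i·y_{i+1} − x_{i+1}·y_i:
  -66, -108, -87, -55, -8  ⇒  2A = -324, A = -162.
Then Σ (y_i + y_{i+1})·c_i = 1408, so ȳ = 1408 / (6·(-162)) = -352/243.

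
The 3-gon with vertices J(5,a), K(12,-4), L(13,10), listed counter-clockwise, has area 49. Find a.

-4

The doubled signed area Σ (x_i y_{i+1} − x_{i+1} y_i) is linear in a.
With a=0 it equals 102; the coefficient of a is 1 (from the two edges through J).
So 1·a + 102 = 2·49 = 98 ⇒ a = -4.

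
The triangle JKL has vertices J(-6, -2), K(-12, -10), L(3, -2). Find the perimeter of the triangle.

36

|JK| = √((-6)² + (-8)²) = √100 = 10
|KL| = √((15)² + (8)²) = √289 = 17
|LJ| = √((-9)² + (0)²) = √81 = 9
Perimeter = 10 + 17 + 9 = 36.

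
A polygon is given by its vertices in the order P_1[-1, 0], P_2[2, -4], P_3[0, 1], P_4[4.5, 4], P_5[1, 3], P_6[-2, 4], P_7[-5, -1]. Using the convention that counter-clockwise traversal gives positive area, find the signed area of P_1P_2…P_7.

21

Σ = (4) + (2) + (-4.5) + (9.5) + (10) + (22) + (-1) = 42
Signed area = Σ/2 = 21 (positive ⇒ counter-clockwise traversal).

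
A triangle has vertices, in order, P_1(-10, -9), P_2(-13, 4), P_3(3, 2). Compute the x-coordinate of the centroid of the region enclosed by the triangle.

-20/3

Apply Gauss's area formula. First the cross-terms c_i = x_i·y_{i+1} − x_{i+1}·y_i:
  -157, -38, -7  ⇒  2A = -202, A = -101.
Then Σ (x_i + x_{i+1})·c_i = 4040, so x̄ = 4040 / (6·(-101)) = -20/3.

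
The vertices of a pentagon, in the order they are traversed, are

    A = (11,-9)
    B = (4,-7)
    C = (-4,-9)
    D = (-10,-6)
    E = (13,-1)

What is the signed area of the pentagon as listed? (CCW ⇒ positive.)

-94.5

Apply the shoelace (surveyor's) formula: 2A = Σ (x_i·y_{i+1} − x_{i+1}·y_i), indices taken mod 5.
Σ = (-41) + (-64) + (-66) + (88) + (-106) = -189
Signed area = Σ/2 = -94.5 (negative ⇒ clockwise traversal).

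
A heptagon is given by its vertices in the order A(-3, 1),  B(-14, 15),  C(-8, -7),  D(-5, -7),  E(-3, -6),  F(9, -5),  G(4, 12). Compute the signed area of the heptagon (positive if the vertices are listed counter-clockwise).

Apply the shoelace formula: 2A = Σ (x_i·y_{i+1} − x_{i+1}·y_i), indices taken mod 7.
Cross-terms: -31, 218, 21, 9, 69, 128, 40  ⇒  Σ = 454
Signed area = Σ/2 = 227 (positive ⇒ counter-clockwise traversal).

227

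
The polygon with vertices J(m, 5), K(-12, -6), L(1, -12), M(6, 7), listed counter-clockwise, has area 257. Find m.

The doubled signed area Σ (x_i y_{i+1} − x_{i+1} y_i) is linear in m.
With m=0 it equals 319; the coefficient of m is -13 (from the two edges through J).
So -13·m + 319 = 2·257 = 514 ⇒ m = -15.

-15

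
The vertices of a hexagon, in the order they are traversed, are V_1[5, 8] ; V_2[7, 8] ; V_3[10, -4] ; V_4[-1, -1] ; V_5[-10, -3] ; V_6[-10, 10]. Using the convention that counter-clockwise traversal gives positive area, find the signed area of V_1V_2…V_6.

-202.5

Cross-terms: -16, -108, -14, -7, -130, -130  ⇒  Σ = -405
Signed area = Σ/2 = -202.5 (negative ⇒ clockwise traversal).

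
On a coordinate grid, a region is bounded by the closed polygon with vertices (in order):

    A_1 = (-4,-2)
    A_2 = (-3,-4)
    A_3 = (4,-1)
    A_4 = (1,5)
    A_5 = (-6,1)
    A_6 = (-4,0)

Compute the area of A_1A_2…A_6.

46.5

Σ = (10) + (19) + (21) + (31) + (4) + (8) = 93
Area = |Σ|/2 = 46.5.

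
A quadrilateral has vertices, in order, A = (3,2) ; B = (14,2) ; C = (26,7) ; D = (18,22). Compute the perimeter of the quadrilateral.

|AB| = √((11)² + (0)²) = √121 = 11
|BC| = √((12)² + (5)²) = √169 = 13
|CD| = √((-8)² + (15)²) = √289 = 17
|DA| = √((-15)² + (-20)²) = √625 = 25
Perimeter = 11 + 13 + 17 + 25 = 66.

66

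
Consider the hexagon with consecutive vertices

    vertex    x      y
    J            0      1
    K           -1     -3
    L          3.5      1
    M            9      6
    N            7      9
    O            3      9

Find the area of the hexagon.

50.25

Cross-terms: 1, 9.5, 12, 39, 36, 3  ⇒  Σ = 100.5
Area = |Σ|/2 = 50.25.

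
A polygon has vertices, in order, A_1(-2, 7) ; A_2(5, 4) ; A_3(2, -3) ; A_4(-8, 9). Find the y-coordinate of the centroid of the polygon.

38/11

Apply the shoelace formula. First the cross-terms c_i = x_i·y_{i+1} − x_{i+1}·y_i:
  -43, -23, -6, -38  ⇒  2A = -110, A = -55.
Then Σ (y_i + y_{i+1})·c_i = -1140, so ȳ = -1140 / (6·(-55)) = 38/11.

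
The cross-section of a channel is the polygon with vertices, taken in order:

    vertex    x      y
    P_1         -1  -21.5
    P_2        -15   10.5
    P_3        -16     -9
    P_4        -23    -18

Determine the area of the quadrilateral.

263.75

P_1→P_2: (-1)(10.5) − (-15)(-21.5) = -333
P_2→P_3: (-15)(-9) − (-16)(10.5) = 303
P_3→P_4: (-16)(-18) − (-23)(-9) = 81
P_4→P_1: (-23)(-21.5) − (-1)(-18) = 476.5
Σ = 527.5
Area = |Σ|/2 = 263.75.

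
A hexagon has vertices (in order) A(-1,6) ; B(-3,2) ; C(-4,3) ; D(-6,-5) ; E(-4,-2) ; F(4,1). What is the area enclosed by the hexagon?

37

A→B: (-1)(2) − (-3)(6) = 16
B→C: (-3)(3) − (-4)(2) = -1
C→D: (-4)(-5) − (-6)(3) = 38
D→E: (-6)(-2) − (-4)(-5) = -8
E→F: (-4)(1) − (4)(-2) = 4
F→A: (4)(6) − (-1)(1) = 25
Σ = 74
Area = |Σ|/2 = 37.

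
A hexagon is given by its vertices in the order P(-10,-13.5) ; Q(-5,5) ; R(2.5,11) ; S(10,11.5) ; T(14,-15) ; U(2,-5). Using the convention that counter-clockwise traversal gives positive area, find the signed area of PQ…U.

Apply Gauss's area formula: 2A = Σ (x_i·y_{i+1} − x_{i+1}·y_i), indices taken mod 6.
Σ = (-117.5) + (-67.5) + (-81.25) + (-311) + (-40) + (-77) = -694.25
Signed area = Σ/2 = -347.125 (negative ⇒ clockwise traversal).

-347.125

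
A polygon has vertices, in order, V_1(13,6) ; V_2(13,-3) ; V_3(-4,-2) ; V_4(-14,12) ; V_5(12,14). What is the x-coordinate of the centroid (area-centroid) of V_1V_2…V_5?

Apply the shoelace (surveyor's) formula. First the cross-terms c_i = x_i·y_{i+1} − x_{i+1}·y_i:
  -117, -38, -76, -340, -110  ⇒  2A = -681, A = -340.5.
Then Σ (x_i + x_{i+1})·c_i = -4086, so x̄ = -4086 / (6·(-340.5)) = 2.

2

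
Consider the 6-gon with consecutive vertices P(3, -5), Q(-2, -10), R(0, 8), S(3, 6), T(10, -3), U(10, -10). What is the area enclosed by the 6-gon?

119.5

P→Q: (3)(-10) − (-2)(-5) = -40
Q→R: (-2)(8) − (0)(-10) = -16
R→S: (0)(6) − (3)(8) = -24
S→T: (3)(-3) − (10)(6) = -69
T→U: (10)(-10) − (10)(-3) = -70
U→P: (10)(-5) − (3)(-10) = -20
Σ = -239
Area = |Σ|/2 = 119.5.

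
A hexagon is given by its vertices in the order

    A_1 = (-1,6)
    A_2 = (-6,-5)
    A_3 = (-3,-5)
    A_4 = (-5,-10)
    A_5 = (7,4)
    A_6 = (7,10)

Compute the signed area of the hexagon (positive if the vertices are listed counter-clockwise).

102.5

Apply Gauss's area formula: 2A = Σ (x_i·y_{i+1} − x_{i+1}·y_i), indices taken mod 6.
Σ = (41) + (15) + (5) + (50) + (42) + (52) = 205
Signed area = Σ/2 = 102.5 (positive ⇒ counter-clockwise traversal).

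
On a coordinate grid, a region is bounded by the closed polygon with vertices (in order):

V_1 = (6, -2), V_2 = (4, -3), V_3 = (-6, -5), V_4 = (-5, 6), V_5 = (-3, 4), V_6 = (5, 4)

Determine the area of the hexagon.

88.5

Σ = (-10) + (-38) + (-61) + (-2) + (-32) + (-34) = -177
Area = |Σ|/2 = 88.5.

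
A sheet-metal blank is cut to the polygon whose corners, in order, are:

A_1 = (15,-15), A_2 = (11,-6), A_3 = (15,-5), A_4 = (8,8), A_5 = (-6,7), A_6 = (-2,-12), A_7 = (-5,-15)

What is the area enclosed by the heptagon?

Apply the surveyor's formula: 2A = Σ (x_i·y_{i+1} − x_{i+1}·y_i), indices taken mod 7.
Cross-terms: 75, 35, 160, 104, 86, -30, 300  ⇒  Σ = 730
Area = |Σ|/2 = 365.

365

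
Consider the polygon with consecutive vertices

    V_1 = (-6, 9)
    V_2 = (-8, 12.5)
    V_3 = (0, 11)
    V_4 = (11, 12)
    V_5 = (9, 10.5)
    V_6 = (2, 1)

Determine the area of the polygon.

Apply the surveyor's formula: 2A = Σ (x_i·y_{i+1} − x_{i+1}·y_i), indices taken mod 6.
Σ = (-3) + (-88) + (-121) + (7.5) + (-12) + (24) = -192.5
Area = |Σ|/2 = 96.25.

96.25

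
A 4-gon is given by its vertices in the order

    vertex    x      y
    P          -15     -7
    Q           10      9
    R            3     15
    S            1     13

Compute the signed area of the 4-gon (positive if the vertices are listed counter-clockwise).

135

Cross-terms: -65, 123, 24, 188  ⇒  Σ = 270
Signed area = Σ/2 = 135 (positive ⇒ counter-clockwise traversal).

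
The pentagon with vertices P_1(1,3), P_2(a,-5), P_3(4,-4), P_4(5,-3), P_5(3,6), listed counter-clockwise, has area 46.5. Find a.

Write out the shoelace sum; only the two edges meeting at P_2 involve a:
2·Area = [(1·(-5) − a·3) + (a·(-4) − 4·(-5))] + 50
       = -7·a + 65 = 93
⇒ a = -4.

-4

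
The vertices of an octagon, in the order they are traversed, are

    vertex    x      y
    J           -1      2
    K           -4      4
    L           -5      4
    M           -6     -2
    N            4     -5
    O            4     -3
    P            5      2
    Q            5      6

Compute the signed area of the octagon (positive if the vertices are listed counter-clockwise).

73.5

Σ = (4) + (4) + (34) + (38) + (8) + (23) + (20) + (16) = 147
Signed area = Σ/2 = 73.5 (positive ⇒ counter-clockwise traversal).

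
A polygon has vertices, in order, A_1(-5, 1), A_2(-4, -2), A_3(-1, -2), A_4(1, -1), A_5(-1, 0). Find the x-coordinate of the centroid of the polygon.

-50/21

Apply the surveyor's formula. First the cross-terms c_i = x_i·y_{i+1} − x_{i+1}·y_i:
  14, 6, 3, -1, -1  ⇒  2A = 21, A = 10.5.
Then Σ (x_i + x_{i+1})·c_i = -150, so x̄ = -150 / (6·10.5) = -50/21.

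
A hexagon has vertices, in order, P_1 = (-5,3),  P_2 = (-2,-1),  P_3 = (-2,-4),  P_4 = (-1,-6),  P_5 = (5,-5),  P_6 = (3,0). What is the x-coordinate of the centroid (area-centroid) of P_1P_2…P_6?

Apply Gauss's area formula. First the cross-terms c_i = x_i·y_{i+1} − x_{i+1}·y_i:
  11, 6, 8, 35, 15, 9  ⇒  2A = 84, A = 42.
Then Σ (x_i + x_{i+1})·c_i = 117, so x̄ = 117 / (6·42) = 13/28.

13/28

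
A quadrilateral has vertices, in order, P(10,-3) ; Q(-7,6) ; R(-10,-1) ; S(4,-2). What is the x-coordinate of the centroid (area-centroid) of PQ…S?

Apply the shoelace formula. First the cross-terms c_i = x_i·y_{i+1} − x_{i+1}·y_i:
  39, 67, 24, 8  ⇒  2A = 138, A = 69.
Then Σ (x_i + x_{i+1})·c_i = -1054, so x̄ = -1054 / (6·69) = -527/207.

-527/207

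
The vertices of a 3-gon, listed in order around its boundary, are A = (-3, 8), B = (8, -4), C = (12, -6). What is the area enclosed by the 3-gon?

13

Apply the shoelace formula: 2A = Σ (x_i·y_{i+1} − x_{i+1}·y_i), indices taken mod 3.
Cross-terms: -52, 0, 78  ⇒  Σ = 26
Area = |Σ|/2 = 13.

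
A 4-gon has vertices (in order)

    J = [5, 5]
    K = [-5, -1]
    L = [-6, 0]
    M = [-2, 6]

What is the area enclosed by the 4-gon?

31

Σ = (20) + (-6) + (-36) + (-40) = -62
Area = |Σ|/2 = 31.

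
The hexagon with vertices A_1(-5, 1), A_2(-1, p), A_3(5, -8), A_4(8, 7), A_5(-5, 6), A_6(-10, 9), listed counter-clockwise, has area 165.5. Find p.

-9

Write out the shoelace sum; only the two edges meeting at A_2 involve p:
2·Area = [((-5)·p − (-1)·1) + ((-1)·(-8) − 5·p)] + 232
       = -10·p + 241 = 331
⇒ p = -9.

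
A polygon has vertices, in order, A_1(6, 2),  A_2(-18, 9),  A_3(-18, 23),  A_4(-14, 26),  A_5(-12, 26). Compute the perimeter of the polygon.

|A_1A_2| = √((-24)² + (7)²) = √625 = 25
|A_2A_3| = √((0)² + (14)²) = √196 = 14
|A_3A_4| = √((4)² + (3)²) = √25 = 5
|A_4A_5| = √((2)² + (0)²) = √4 = 2
|A_5A_1| = √((18)² + (-24)²) = √900 = 30
Perimeter = 25 + 14 + 5 + 2 + 30 = 76.

76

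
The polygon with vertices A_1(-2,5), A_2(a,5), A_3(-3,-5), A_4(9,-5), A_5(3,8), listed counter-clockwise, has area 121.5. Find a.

-6

The doubled signed area Σ (x_i y_{i+1} − x_{i+1} y_i) is linear in a.
With a=0 it equals 183; the coefficient of a is -10 (from the two edges through A_2).
So -10·a + 183 = 2·121.5 = 243 ⇒ a = -6.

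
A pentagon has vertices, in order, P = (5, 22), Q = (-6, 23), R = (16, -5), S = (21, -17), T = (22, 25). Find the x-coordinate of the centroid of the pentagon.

12.848

Apply the shoelace (surveyor's) formula. First the cross-terms c_i = x_i·y_{i+1} − x_{i+1}·y_i:
  247, -338, -167, 899, 359  ⇒  2A = 1000, A = 500.
Then Σ (x_i + x_{i+1})·c_i = 38544, so x̄ = 38544 / (6·500) = 12.848.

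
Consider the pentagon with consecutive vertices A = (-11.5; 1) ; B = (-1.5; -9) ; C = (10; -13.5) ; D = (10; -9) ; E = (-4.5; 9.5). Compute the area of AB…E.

209.75

Apply the shoelace formula: 2A = Σ (x_i·y_{i+1} − x_{i+1}·y_i), indices taken mod 5.
Σ = (105) + (110.25) + (45) + (54.5) + (104.75) = 419.5
Area = |Σ|/2 = 209.75.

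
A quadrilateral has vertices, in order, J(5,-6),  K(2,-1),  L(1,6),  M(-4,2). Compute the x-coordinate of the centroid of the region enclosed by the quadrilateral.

Apply the shoelace (surveyor's) formula. First the cross-terms c_i = x_i·y_{i+1} − x_{i+1}·y_i:
  7, 13, 26, 14  ⇒  2A = 60, A = 30.
Then Σ (x_i + x_{i+1})·c_i = 24, so x̄ = 24 / (6·30) = 2/15.

2/15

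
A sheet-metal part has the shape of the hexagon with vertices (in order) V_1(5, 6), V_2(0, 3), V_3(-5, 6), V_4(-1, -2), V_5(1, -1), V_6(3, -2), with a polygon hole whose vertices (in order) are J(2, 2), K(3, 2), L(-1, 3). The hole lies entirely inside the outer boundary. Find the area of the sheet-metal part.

Outer boundary:
V_1→V_2: (5)(3) − (0)(6) = 15
V_2→V_3: (0)(6) − (-5)(3) = 15
V_3→V_4: (-5)(-2) − (-1)(6) = 16
V_4→V_5: (-1)(-1) − (1)(-2) = 3
V_5→V_6: (1)(-2) − (3)(-1) = 1
V_6→V_1: (3)(6) − (5)(-2) = 28
Σ = 78
Area = |Σ|/2 = 39.
Hole:
Apply the shoelace (surveyor's) formula: 2A = Σ (x_i·y_{i+1} − x_{i+1}·y_i), indices taken mod 3.
Σ = (-2) + (11) + (-8) = 1
Area = |Σ|/2 = 0.5.
Net area = 39 − 0.5 = 38.5.

38.5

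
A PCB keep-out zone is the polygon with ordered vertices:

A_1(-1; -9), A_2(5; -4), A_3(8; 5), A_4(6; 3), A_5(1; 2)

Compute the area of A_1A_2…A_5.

Apply the shoelace formula: 2A = Σ (x_i·y_{i+1} − x_{i+1}·y_i), indices taken mod 5.
Cross-terms: 49, 57, -6, 9, -7  ⇒  Σ = 102
Area = |Σ|/2 = 51.

51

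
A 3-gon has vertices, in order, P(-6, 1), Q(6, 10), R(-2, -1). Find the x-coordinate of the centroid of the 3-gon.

Apply the shoelace formula. First the cross-terms c_i = x_i·y_{i+1} − x_{i+1}·y_i:
  -66, 14, -8  ⇒  2A = -60, A = -30.
Then Σ (x_i + x_{i+1})·c_i = 120, so x̄ = 120 / (6·(-30)) = -2/3.

-2/3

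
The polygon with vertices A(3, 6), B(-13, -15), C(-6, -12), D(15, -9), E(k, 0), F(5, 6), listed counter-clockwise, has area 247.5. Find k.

10

Write out the shoelace sum; only the two edges meeting at E involve k:
2·Area = [(15·0 − k·(-9)) + (k·6 − 5·0)] + 345
       = 15·k + 345 = 495
⇒ k = 10.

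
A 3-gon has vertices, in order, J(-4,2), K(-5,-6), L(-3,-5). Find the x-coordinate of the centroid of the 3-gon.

Apply the shoelace formula. First the cross-terms c_i = x_i·y_{i+1} − x_{i+1}·y_i:
  34, 7, -26  ⇒  2A = 15, A = 7.5.
Then Σ (x_i + x_{i+1})·c_i = -180, so x̄ = -180 / (6·7.5) = -4.

-4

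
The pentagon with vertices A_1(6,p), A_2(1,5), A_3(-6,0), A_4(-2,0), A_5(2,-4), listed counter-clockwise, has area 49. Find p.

6

The doubled signed area Σ (x_i y_{i+1} − x_{i+1} y_i) is linear in p.
With p=0 it equals 92; the coefficient of p is 1 (from the two edges through A_1).
So 1·p + 92 = 2·49 = 98 ⇒ p = 6.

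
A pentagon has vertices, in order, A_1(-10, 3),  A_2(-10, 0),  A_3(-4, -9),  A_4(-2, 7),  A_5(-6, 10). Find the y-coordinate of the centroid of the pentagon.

Apply Gauss's area formula. First the cross-terms c_i = x_i·y_{i+1} − x_{i+1}·y_i:
  30, 90, -46, 22, 82  ⇒  2A = 178, A = 89.
Then Σ (y_i + y_{i+1})·c_i = 812, so ȳ = 812 / (6·89) = 406/267.

406/267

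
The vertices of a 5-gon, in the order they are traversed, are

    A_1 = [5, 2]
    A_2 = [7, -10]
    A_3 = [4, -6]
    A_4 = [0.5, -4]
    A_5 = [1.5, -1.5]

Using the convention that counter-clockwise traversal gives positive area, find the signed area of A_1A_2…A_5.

-31.625

A_1→A_2: (5)(-10) − (7)(2) = -64
A_2→A_3: (7)(-6) − (4)(-10) = -2
A_3→A_4: (4)(-4) − (0.5)(-6) = -13
A_4→A_5: (0.5)(-1.5) − (1.5)(-4) = 5.25
A_5→A_1: (1.5)(2) − (5)(-1.5) = 10.5
Σ = -63.25
Signed area = Σ/2 = -31.625 (negative ⇒ clockwise traversal).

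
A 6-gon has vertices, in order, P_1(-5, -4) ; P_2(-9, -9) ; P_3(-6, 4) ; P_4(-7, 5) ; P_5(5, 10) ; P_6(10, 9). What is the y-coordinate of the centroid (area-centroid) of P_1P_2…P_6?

Apply the shoelace formula. First the cross-terms c_i = x_i·y_{i+1} − x_{i+1}·y_i:
  9, -90, -2, -95, -55, 5  ⇒  2A = -228, A = -114.
Then Σ (y_i + y_{i+1})·c_i = -2130, so ȳ = -2130 / (6·(-114)) = 355/114.

355/114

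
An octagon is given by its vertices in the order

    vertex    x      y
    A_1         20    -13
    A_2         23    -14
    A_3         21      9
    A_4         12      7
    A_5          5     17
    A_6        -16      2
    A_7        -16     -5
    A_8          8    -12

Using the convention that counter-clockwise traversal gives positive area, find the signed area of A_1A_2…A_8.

745

Apply the shoelace formula: 2A = Σ (x_i·y_{i+1} − x_{i+1}·y_i), indices taken mod 8.
Σ = (19) + (501) + (39) + (169) + (282) + (112) + (232) + (136) = 1490
Signed area = Σ/2 = 745 (positive ⇒ counter-clockwise traversal).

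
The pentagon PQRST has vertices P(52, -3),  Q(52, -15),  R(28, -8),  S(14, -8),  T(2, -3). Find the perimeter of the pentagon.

114

|PQ| = √((0)² + (-12)²) = √144 = 12
|QR| = √((-24)² + (7)²) = √625 = 25
|RS| = √((-14)² + (0)²) = √196 = 14
|ST| = √((-12)² + (5)²) = √169 = 13
|TP| = √((50)² + (0)²) = √2500 = 50
Perimeter = 12 + 25 + 14 + 13 + 50 = 114.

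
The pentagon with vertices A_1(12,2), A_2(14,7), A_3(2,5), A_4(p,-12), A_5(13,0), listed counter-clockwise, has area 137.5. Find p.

-1

Write out the shoelace sum; only the two edges meeting at A_4 involve p:
2·Area = [(2·(-12) − p·5) + (p·0 − 13·(-12))] + 138
       = -5·p + 270 = 275
⇒ p = -1.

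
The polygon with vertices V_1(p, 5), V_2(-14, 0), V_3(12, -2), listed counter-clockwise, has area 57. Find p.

Write out the shoelace sum; only the two edges meeting at V_1 involve p:
2·Area = [(12·5 − p·(-2)) + (p·0 − (-14)·5)] + 28
       = 2·p + 158 = 114
⇒ p = -22.

-22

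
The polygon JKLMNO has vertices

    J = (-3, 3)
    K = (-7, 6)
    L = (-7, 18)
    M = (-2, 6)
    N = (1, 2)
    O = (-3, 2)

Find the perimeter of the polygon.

40

|JK| = √((-4)² + (3)²) = √25 = 5
|KL| = √((0)² + (12)²) = √144 = 12
|LM| = √((5)² + (-12)²) = √169 = 13
|MN| = √((3)² + (-4)²) = √25 = 5
|NO| = √((-4)² + (0)²) = √16 = 4
|OJ| = √((0)² + (1)²) = √1 = 1
Perimeter = 5 + 12 + 13 + 5 + 4 + 1 = 40.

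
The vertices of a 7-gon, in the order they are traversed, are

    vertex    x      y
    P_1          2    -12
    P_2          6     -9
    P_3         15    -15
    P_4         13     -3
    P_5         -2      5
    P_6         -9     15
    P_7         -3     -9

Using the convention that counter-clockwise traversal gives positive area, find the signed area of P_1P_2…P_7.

Σ = (54) + (45) + (150) + (59) + (15) + (126) + (54) = 503
Signed area = Σ/2 = 251.5 (positive ⇒ counter-clockwise traversal).

251.5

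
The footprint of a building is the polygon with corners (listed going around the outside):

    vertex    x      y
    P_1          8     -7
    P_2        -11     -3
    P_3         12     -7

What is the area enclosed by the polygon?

Apply the shoelace formula: 2A = Σ (x_i·y_{i+1} − x_{i+1}·y_i), indices taken mod 3.
Cross-terms: -101, 113, -28  ⇒  Σ = -16
Area = |Σ|/2 = 8.

8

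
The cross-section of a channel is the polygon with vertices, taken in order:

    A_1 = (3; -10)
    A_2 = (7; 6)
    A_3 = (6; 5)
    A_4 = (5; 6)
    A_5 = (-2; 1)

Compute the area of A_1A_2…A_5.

Apply Gauss's area formula: 2A = Σ (x_i·y_{i+1} − x_{i+1}·y_i), indices taken mod 5.
Cross-terms: 88, -1, 11, 17, 17  ⇒  Σ = 132
Area = |Σ|/2 = 66.

66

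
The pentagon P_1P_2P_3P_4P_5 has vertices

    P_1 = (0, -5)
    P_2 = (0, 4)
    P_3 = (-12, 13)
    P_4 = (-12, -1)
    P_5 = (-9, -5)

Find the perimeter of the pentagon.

|P_1P_2| = √((0)² + (9)²) = √81 = 9
|P_2P_3| = √((-12)² + (9)²) = √225 = 15
|P_3P_4| = √((0)² + (-14)²) = √196 = 14
|P_4P_5| = √((3)² + (-4)²) = √25 = 5
|P_5P_1| = √((9)² + (0)²) = √81 = 9
Perimeter = 9 + 15 + 14 + 5 + 9 = 52.

52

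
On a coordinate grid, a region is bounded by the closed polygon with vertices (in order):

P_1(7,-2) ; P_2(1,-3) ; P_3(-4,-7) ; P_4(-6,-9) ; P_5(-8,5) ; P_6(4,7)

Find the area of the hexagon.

139.5

Apply the shoelace formula: 2A = Σ (x_i·y_{i+1} − x_{i+1}·y_i), indices taken mod 6.
P_1→P_2: (7)(-3) − (1)(-2) = -19
P_2→P_3: (1)(-7) − (-4)(-3) = -19
P_3→P_4: (-4)(-9) − (-6)(-7) = -6
P_4→P_5: (-6)(5) − (-8)(-9) = -102
P_5→P_6: (-8)(7) − (4)(5) = -76
P_6→P_1: (4)(-2) − (7)(7) = -57
Σ = -279
Area = |Σ|/2 = 139.5.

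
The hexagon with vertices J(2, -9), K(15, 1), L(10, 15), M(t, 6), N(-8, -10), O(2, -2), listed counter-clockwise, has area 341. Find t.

-8

Write out the shoelace sum; only the two edges meeting at M involve t:
2·Area = [(10·6 − t·15) + (t·(-10) − (-8)·6)] + 374
       = -25·t + 482 = 682
⇒ t = -8.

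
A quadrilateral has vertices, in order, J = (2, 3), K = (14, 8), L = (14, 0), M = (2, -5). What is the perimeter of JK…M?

42

|JK| = √((12)² + (5)²) = √169 = 13
|KL| = √((0)² + (-8)²) = √64 = 8
|LM| = √((-12)² + (-5)²) = √169 = 13
|MJ| = √((0)² + (8)²) = √64 = 8
Perimeter = 13 + 8 + 13 + 8 = 42.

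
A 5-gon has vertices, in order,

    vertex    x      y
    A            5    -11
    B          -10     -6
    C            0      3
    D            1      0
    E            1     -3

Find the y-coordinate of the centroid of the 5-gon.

-1207/258

Apply Gauss's area formula. First the cross-terms c_i = x_i·y_{i+1} − x_{i+1}·y_i:
  -140, -30, -3, -3, 4  ⇒  2A = -172, A = -86.
Then Σ (y_i + y_{i+1})·c_i = 2414, so ȳ = 2414 / (6·(-86)) = -1207/258.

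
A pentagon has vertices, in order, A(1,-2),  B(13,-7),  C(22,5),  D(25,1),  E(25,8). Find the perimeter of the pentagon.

66

|AB| = √((12)² + (-5)²) = √169 = 13
|BC| = √((9)² + (12)²) = √225 = 15
|CD| = √((3)² + (-4)²) = √25 = 5
|DE| = √((0)² + (7)²) = √49 = 7
|EA| = √((-24)² + (-10)²) = √676 = 26
Perimeter = 13 + 15 + 5 + 7 + 26 = 66.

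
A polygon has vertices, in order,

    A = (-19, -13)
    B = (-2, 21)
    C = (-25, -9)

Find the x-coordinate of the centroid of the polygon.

-46/3

Apply Gauss's area formula. First the cross-terms c_i = x_i·y_{i+1} − x_{i+1}·y_i:
  -425, 543, 154  ⇒  2A = 272, A = 136.
Then Σ (x_i + x_{i+1})·c_i = -12512, so x̄ = -12512 / (6·136) = -46/3.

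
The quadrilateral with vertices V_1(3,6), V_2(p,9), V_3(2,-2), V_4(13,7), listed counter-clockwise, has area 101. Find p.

-12

Write out the shoelace sum; only the two edges meeting at V_2 involve p:
2·Area = [(3·9 − p·6) + (p·(-2) − 2·9)] + 97
       = -8·p + 106 = 202
⇒ p = -12.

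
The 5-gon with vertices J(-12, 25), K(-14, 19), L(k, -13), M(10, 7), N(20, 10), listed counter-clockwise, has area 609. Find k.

-17

The doubled signed area Σ (x_i y_{i+1} − x_{i+1} y_i) is linear in k.
With k=0 it equals 1014; the coefficient of k is -12 (from the two edges through L).
So -12·k + 1014 = 2·609 = 1218 ⇒ k = -17.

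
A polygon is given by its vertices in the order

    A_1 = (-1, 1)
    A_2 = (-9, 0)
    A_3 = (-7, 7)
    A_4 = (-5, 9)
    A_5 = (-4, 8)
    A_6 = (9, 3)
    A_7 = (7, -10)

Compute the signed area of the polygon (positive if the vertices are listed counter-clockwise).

-142

Apply the shoelace formula: 2A = Σ (x_i·y_{i+1} − x_{i+1}·y_i), indices taken mod 7.
Σ = (9) + (-63) + (-28) + (-4) + (-84) + (-111) + (-3) = -284
Signed area = Σ/2 = -142 (negative ⇒ clockwise traversal).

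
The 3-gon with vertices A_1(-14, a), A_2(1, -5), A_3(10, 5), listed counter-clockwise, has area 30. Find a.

The doubled signed area Σ (x_i y_{i+1} − x_{i+1} y_i) is linear in a.
With a=0 it equals 195; the coefficient of a is 9 (from the two edges through A_1).
So 9·a + 195 = 2·30 = 60 ⇒ a = -15.

-15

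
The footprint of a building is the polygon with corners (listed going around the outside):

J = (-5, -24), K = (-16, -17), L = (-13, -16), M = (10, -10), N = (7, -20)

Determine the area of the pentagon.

186

Apply the shoelace formula: 2A = Σ (x_i·y_{i+1} − x_{i+1}·y_i), indices taken mod 5.
Cross-terms: -299, 35, 290, -130, -268  ⇒  Σ = -372
Area = |Σ|/2 = 186.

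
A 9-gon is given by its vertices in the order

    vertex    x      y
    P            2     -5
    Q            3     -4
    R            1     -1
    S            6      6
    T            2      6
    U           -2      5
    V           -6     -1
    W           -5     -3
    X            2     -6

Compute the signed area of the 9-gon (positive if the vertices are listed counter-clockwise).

74.5

P→Q: (2)(-4) − (3)(-5) = 7
Q→R: (3)(-1) − (1)(-4) = 1
R→S: (1)(6) − (6)(-1) = 12
S→T: (6)(6) − (2)(6) = 24
T→U: (2)(5) − (-2)(6) = 22
U→V: (-2)(-1) − (-6)(5) = 32
V→W: (-6)(-3) − (-5)(-1) = 13
W→X: (-5)(-6) − (2)(-3) = 36
X→P: (2)(-5) − (2)(-6) = 2
Σ = 149
Signed area = Σ/2 = 74.5 (positive ⇒ counter-clockwise traversal).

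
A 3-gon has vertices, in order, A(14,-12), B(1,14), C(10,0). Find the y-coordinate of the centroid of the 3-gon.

2/3

Apply the surveyor's formula. First the cross-terms c_i = x_i·y_{i+1} − x_{i+1}·y_i:
  208, -140, -120  ⇒  2A = -52, A = -26.
Then Σ (y_i + y_{i+1})·c_i = -104, so ȳ = -104 / (6·(-26)) = 2/3.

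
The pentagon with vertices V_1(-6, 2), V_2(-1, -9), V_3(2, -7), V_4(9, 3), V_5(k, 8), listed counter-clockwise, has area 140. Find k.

-10

Write out the shoelace sum; only the two edges meeting at V_5 involve k:
2·Area = [(9·8 − k·3) + (k·2 − (-6)·8)] + 150
       = -1·k + 270 = 280
⇒ k = -10.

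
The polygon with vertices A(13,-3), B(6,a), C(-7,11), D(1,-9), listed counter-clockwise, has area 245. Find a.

Write out the shoelace sum; only the two edges meeting at B involve a:
2·Area = [(13·a − 6·(-3)) + (6·11 − (-7)·a)] + 166
       = 20·a + 250 = 490
⇒ a = 12.

12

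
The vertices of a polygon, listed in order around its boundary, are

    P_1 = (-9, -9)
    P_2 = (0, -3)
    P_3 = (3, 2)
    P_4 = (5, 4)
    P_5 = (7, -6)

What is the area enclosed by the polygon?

68.5

P_1→P_2: (-9)(-3) − (0)(-9) = 27
P_2→P_3: (0)(2) − (3)(-3) = 9
P_3→P_4: (3)(4) − (5)(2) = 2
P_4→P_5: (5)(-6) − (7)(4) = -58
P_5→P_1: (7)(-9) − (-9)(-6) = -117
Σ = -137
Area = |Σ|/2 = 68.5.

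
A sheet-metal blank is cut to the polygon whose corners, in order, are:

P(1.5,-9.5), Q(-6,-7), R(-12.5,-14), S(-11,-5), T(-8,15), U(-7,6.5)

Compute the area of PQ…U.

128.875

Apply the shoelace formula: 2A = Σ (x_i·y_{i+1} − x_{i+1}·y_i), indices taken mod 6.
Σ = (-67.5) + (-3.5) + (-91.5) + (-205) + (53) + (56.75) = -257.75
Area = |Σ|/2 = 128.875.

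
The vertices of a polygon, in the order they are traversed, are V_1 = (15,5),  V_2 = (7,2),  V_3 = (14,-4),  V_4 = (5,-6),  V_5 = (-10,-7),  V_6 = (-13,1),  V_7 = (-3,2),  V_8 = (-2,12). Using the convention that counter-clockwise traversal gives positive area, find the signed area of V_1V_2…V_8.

-283

Apply Gauss's area formula: 2A = Σ (x_i·y_{i+1} − x_{i+1}·y_i), indices taken mod 8.
Σ = (-5) + (-56) + (-64) + (-95) + (-101) + (-23) + (-32) + (-190) = -566
Signed area = Σ/2 = -283 (negative ⇒ clockwise traversal).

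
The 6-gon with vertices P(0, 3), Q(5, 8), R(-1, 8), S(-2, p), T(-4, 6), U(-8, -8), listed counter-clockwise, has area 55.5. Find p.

The doubled signed area Σ (x_i y_{i+1} − x_{i+1} y_i) is linear in p.
With p=0 it equals 93; the coefficient of p is 3 (from the two edges through S).
So 3·p + 93 = 2·55.5 = 111 ⇒ p = 6.

6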